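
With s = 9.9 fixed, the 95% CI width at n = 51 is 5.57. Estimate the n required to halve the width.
n ≈ 204

CI width ∝ 1/√n
To reduce width by factor 2, need √n to grow by 2 → need 2² = 4 times as many samples.

Current: n = 51, width = 5.57
New: n = 204, width ≈ 2.73

Width reduced by factor of 5.57/2.73 = 2.04.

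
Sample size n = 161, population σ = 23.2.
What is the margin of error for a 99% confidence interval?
Margin of error = 4.71

Margin of error = z* · σ/√n
= 2.576 · 23.2/√161
= 2.576 · 23.2/12.6886
= 4.71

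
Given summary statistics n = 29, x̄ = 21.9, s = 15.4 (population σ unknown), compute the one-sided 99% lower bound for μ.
μ ≥ 14.85

Lower bound (one-sided):
t* = 2.467 (one-sided for 99%)
Lower bound = x̄ - t* · s/√n = 21.9 - 2.467 · 15.4/√29 = 14.85

We are 99% confident that μ ≥ 14.85.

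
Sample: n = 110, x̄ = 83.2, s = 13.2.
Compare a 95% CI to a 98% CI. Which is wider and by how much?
98% CI is wider by 0.95

df = 109
95% CI: t* = 1.982, (80.71, 85.69), width = 2 · t* · s/√n = 4.99
98% CI: t* = 2.361, (80.23, 86.17), width = 2 · t* · s/√n = 5.94

The 98% CI is wider by 5.94 - 4.99 = 0.95.
Higher confidence requires a wider interval.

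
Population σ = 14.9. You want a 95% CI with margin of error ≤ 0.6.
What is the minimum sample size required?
n ≥ 2370

For margin E ≤ 0.6:
n ≥ (z* · σ / E)²
n ≥ (1.960 · 14.9 / 0.6)²
n ≥ 2369.09

Minimum n = 2370 (rounding up)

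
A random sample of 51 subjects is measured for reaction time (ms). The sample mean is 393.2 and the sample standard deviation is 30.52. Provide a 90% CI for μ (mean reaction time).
(386.04, 400.36)

t-interval (σ unknown):
df = n - 1 = 50
t* = 1.676 for 90% confidence

Margin of error = t* · s/√n = 1.676 · 30.52/√51 = 7.16

CI: (386.04, 400.36)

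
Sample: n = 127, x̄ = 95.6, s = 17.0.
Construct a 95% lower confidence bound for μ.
μ ≥ 93.10

Lower bound (one-sided):
t* = 1.657 (one-sided for 95%)
Lower bound = x̄ - t* · s/√n = 95.6 - 1.657 · 17.0/√127 = 93.10

We are 95% confident that μ ≥ 93.10.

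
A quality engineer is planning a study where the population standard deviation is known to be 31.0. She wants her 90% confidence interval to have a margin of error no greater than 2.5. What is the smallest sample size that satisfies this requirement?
n ≥ 417

For margin E ≤ 2.5:
n ≥ (z* · σ / E)²
n ≥ (1.645 · 31.0 / 2.5)²
n ≥ 416.08

Minimum n = 417 (rounding up)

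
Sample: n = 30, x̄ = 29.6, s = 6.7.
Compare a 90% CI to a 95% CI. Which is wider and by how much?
95% CI is wider by 0.84

df = 29
90% CI: t* = 1.699, (27.52, 31.68), width = 2 · t* · s/√n = 4.16
95% CI: t* = 2.045, (27.10, 32.10), width = 2 · t* · s/√n = 5.00

The 95% CI is wider by 5.00 - 4.16 = 0.84.
Higher confidence requires a wider interval.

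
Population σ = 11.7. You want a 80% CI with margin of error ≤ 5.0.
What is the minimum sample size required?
n ≥ 9

For margin E ≤ 5.0:
n ≥ (z* · σ / E)²
n ≥ (1.282 · 11.7 / 5.0)²
n ≥ 9.00

Minimum n = 9 (rounding up)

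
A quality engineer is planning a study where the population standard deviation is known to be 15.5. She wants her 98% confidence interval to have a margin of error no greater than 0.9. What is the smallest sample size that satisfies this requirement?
n ≥ 1605

For margin E ≤ 0.9:
n ≥ (z* · σ / E)²
n ≥ (2.326 · 15.5 / 0.9)²
n ≥ 1604.71

Minimum n = 1605 (rounding up)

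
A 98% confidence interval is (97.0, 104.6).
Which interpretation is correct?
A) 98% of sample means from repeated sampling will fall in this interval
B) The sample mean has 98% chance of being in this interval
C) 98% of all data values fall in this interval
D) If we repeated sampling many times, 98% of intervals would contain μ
D

A) Wrong — coverage applies to intervals containing μ, not to future x̄ values.
B) Wrong — x̄ is observed and sits in the interval by construction.
C) Wrong — a CI is about the parameter μ, not individual data values.
D) Correct — this is the frequentist long-run coverage interpretation.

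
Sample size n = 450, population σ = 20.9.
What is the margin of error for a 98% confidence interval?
Margin of error = 2.29

Margin of error = z* · σ/√n
= 2.326 · 20.9/√450
= 2.326 · 20.9/21.2132
= 2.29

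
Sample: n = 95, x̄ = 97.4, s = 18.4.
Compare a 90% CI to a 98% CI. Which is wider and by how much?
98% CI is wider by 2.67

df = 94
90% CI: t* = 1.661, (94.26, 100.54), width = 2 · t* · s/√n = 6.27
98% CI: t* = 2.367, (92.93, 101.87), width = 2 · t* · s/√n = 8.94

The 98% CI is wider by 8.94 - 6.27 = 2.67.
Higher confidence requires a wider interval.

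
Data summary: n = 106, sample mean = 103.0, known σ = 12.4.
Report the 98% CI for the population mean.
(100.20, 105.80)

z-interval (σ known):
z* = 2.326 for 98% confidence

Margin of error = z* · σ/√n = 2.326 · 12.4/√106 = 2.80

CI: (103.0 - 2.80, 103.0 + 2.80) = (100.20, 105.80)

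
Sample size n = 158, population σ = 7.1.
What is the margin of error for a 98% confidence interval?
Margin of error = 1.31

Margin of error = z* · σ/√n
= 2.326 · 7.1/√158
= 2.326 · 7.1/12.5698
= 1.31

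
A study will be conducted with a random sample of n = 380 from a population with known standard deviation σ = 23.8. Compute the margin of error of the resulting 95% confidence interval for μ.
Margin of error = 2.39

Margin of error = z* · σ/√n
= 1.960 · 23.8/√380
= 1.960 · 23.8/19.4936
= 2.39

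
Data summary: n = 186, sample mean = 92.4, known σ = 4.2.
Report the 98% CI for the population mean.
(91.68, 93.12)

z-interval (σ known):
z* = 2.326 for 98% confidence

Margin of error = z* · σ/√n = 2.326 · 4.2/√186 = 0.72

CI: (92.4 - 0.72, 92.4 + 0.72) = (91.68, 93.12)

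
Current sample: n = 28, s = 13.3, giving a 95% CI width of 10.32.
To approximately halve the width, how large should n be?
n ≈ 112

CI width ∝ 1/√n
To reduce width by factor 2, need √n to grow by 2 → need 2² = 4 times as many samples.

Current: n = 28, width = 10.32
New: n = 112, width ≈ 4.98

Width reduced by factor of 10.32/4.98 = 2.07.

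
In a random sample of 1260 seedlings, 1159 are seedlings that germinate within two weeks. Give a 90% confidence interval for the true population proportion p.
(0.907, 0.932)

Proportion CI:
p̂ = 1159/1260 = 0.91984
SE = √(p̂(1-p̂)/n) = √(0.91984 · 0.08016 / 1260) = 0.00765

z* = 1.645
Margin = z* · SE = 1.645 · 0.00765 = 0.0126

CI: 0.91984 ± 0.0126 = (0.907, 0.932)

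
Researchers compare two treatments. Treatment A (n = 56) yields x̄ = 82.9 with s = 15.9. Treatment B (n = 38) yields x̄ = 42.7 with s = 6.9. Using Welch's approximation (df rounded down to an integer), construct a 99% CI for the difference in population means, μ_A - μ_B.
(33.86, 46.54)

Difference: x̄₁ - x̄₂ = 40.20
SE = √(s₁²/n₁ + s₂²/n₂) = √(15.9²/56 + 6.9²/38) = 2.4015
df = 80.54 → 80 (Welch–Satterthwaite, rounded down)
t* = 2.639

CI: 40.20 ± 2.639 · 2.4015 = 40.20 ± 6.34 = (33.86, 46.54)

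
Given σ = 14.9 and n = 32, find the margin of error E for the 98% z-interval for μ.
Margin of error = 6.13

Margin of error = z* · σ/√n
= 2.326 · 14.9/√32
= 2.326 · 14.9/5.6569
= 6.13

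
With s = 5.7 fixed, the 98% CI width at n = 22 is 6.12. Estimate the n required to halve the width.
n ≈ 88

CI width ∝ 1/√n
To reduce width by factor 2, need √n to grow by 2 → need 2² = 4 times as many samples.

Current: n = 22, width = 6.12
New: n = 88, width ≈ 2.88

Width reduced by factor of 6.12/2.88 = 2.12.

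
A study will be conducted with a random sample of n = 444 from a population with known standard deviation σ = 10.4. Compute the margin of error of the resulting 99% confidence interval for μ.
Margin of error = 1.27

Margin of error = z* · σ/√n
= 2.576 · 10.4/√444
= 2.576 · 10.4/21.0713
= 1.27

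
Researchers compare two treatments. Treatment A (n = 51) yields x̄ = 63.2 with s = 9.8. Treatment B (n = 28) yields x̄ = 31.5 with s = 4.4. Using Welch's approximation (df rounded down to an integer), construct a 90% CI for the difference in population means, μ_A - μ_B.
(29.03, 34.37)

Difference: x̄₁ - x̄₂ = 31.70
SE = √(s₁²/n₁ + s₂²/n₂) = √(9.8²/51 + 4.4²/28) = 1.6045
df = 74.79 → 74 (Welch–Satterthwaite, rounded down)
t* = 1.666

CI: 31.70 ± 1.666 · 1.6045 = 31.70 ± 2.67 = (29.03, 34.37)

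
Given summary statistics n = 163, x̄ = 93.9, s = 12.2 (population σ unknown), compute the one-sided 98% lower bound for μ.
μ ≥ 91.92

Lower bound (one-sided):
t* = 2.070 (one-sided for 98%)
Lower bound = x̄ - t* · s/√n = 93.9 - 2.070 · 12.2/√163 = 91.92

We are 98% confident that μ ≥ 91.92.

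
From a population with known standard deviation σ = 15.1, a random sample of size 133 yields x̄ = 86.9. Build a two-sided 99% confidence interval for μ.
(83.53, 90.27)

z-interval (σ known):
z* = 2.576 for 99% confidence

Margin of error = z* · σ/√n = 2.576 · 15.1/√133 = 3.37

CI: (86.9 - 3.37, 86.9 + 3.37) = (83.53, 90.27)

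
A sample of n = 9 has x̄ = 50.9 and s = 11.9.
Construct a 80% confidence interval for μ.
(45.36, 56.44)

t-interval (σ unknown):
df = n - 1 = 8
t* = 1.397 for 80% confidence

Margin of error = t* · s/√n = 1.397 · 11.9/√9 = 5.54

CI: (45.36, 56.44)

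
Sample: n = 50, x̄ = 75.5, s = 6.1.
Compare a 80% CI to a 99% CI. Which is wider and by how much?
99% CI is wider by 2.38

df = 49
80% CI: t* = 1.299, (74.38, 76.62), width = 2 · t* · s/√n = 2.24
99% CI: t* = 2.680, (73.19, 77.81), width = 2 · t* · s/√n = 4.62

The 99% CI is wider by 4.62 - 2.24 = 2.38.
Higher confidence requires a wider interval.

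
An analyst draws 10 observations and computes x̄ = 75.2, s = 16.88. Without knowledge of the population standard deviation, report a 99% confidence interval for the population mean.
(57.85, 92.55)

t-interval (σ unknown):
df = n - 1 = 9
t* = 3.250 for 99% confidence

Margin of error = t* · s/√n = 3.250 · 16.88/√10 = 17.35

CI: (57.85, 92.55)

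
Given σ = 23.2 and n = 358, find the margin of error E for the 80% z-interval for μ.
Margin of error = 1.57

Margin of error = z* · σ/√n
= 1.282 · 23.2/√358
= 1.282 · 23.2/18.9209
= 1.57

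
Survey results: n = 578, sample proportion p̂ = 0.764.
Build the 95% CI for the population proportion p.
(0.729, 0.799)

Proportion CI:
SE = √(p̂(1-p̂)/n) = √(0.764 · 0.236 / 578) = 0.01766

z* = 1.960
Margin = z* · SE = 1.960 · 0.01766 = 0.0346

CI: 0.764 ± 0.0346 = (0.729, 0.799)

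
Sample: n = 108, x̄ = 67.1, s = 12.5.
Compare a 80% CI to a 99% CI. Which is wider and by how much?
99% CI is wider by 3.21

df = 107
80% CI: t* = 1.290, (65.55, 68.65), width = 2 · t* · s/√n = 3.10
99% CI: t* = 2.623, (63.95, 70.25), width = 2 · t* · s/√n = 6.31

The 99% CI is wider by 6.31 - 3.10 = 3.21.
Higher confidence requires a wider interval.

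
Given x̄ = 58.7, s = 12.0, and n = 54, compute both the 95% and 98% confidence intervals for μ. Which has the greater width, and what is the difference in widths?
98% CI is wider by 1.29

df = 53
95% CI: t* = 2.006, (55.42, 61.98), width = 2 · t* · s/√n = 6.55
98% CI: t* = 2.399, (54.78, 62.62), width = 2 · t* · s/√n = 7.84

The 98% CI is wider by 7.84 - 6.55 = 1.29.
Higher confidence requires a wider interval.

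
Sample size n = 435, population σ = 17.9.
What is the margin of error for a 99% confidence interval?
Margin of error = 2.21

Margin of error = z* · σ/√n
= 2.576 · 17.9/√435
= 2.576 · 17.9/20.8567
= 2.21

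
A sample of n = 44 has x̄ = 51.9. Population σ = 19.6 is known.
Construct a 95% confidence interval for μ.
(46.11, 57.69)

z-interval (σ known):
z* = 1.960 for 95% confidence

Margin of error = z* · σ/√n = 1.960 · 19.6/√44 = 5.79

CI: (51.9 - 5.79, 51.9 + 5.79) = (46.11, 57.69)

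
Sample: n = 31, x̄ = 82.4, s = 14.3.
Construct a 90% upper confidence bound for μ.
μ ≤ 85.76

Upper bound (one-sided):
t* = 1.310 (one-sided for 90%)
Upper bound = x̄ + t* · s/√n = 82.4 + 1.310 · 14.3/√31 = 85.76

We are 90% confident that μ ≤ 85.76.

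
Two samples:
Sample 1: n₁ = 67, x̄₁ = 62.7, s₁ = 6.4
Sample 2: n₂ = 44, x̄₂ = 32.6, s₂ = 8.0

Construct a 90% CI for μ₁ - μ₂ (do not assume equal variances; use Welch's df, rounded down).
(27.71, 32.49)

Difference: x̄₁ - x̄₂ = 30.10
SE = √(s₁²/n₁ + s₂²/n₂) = √(6.4²/67 + 8.0²/44) = 1.4373
df = 77.79 → 77 (Welch–Satterthwaite, rounded down)
t* = 1.665

CI: 30.10 ± 1.665 · 1.4373 = 30.10 ± 2.39 = (27.71, 32.49)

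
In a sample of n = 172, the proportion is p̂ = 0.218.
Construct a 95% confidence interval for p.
(0.156, 0.280)

Proportion CI:
SE = √(p̂(1-p̂)/n) = √(0.218 · 0.782 / 172) = 0.03148

z* = 1.960
Margin = z* · SE = 1.960 · 0.03148 = 0.0617

CI: 0.218 ± 0.0617 = (0.156, 0.280)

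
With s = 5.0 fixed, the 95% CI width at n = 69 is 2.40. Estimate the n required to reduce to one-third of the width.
n ≈ 621

CI width ∝ 1/√n
To reduce width by factor 3, need √n to grow by 3 → need 3² = 9 times as many samples.

Current: n = 69, width = 2.40
New: n = 621, width ≈ 0.79

Width reduced by factor of 2.40/0.79 = 3.04.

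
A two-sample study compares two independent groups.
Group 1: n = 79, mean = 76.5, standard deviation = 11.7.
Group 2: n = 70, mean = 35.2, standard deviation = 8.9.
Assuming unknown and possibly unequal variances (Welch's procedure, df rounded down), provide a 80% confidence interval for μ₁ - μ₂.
(39.12, 43.48)

Difference: x̄₁ - x̄₂ = 41.30
SE = √(s₁²/n₁ + s₂²/n₂) = √(11.7²/79 + 8.9²/70) = 1.6924
df = 143.81 → 143 (Welch–Satterthwaite, rounded down)
t* = 1.287

CI: 41.30 ± 1.287 · 1.6924 = 41.30 ± 2.18 = (39.12, 43.48)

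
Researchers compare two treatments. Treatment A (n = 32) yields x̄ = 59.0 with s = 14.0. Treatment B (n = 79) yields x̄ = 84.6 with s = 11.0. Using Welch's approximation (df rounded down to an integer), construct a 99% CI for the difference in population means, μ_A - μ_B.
(-33.03, -18.17)

Difference: x̄₁ - x̄₂ = -25.60
SE = √(s₁²/n₁ + s₂²/n₂) = √(14.0²/32 + 11.0²/79) = 2.7671
df = 47.27 → 47 (Welch–Satterthwaite, rounded down)
t* = 2.685

CI: -25.60 ± 2.685 · 2.7671 = -25.60 ± 7.43 = (-33.03, -18.17)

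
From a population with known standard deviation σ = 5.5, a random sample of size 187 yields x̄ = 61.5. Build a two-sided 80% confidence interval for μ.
(60.98, 62.02)

z-interval (σ known):
z* = 1.282 for 80% confidence

Margin of error = z* · σ/√n = 1.282 · 5.5/√187 = 0.52

CI: (61.5 - 0.52, 61.5 + 0.52) = (60.98, 62.02)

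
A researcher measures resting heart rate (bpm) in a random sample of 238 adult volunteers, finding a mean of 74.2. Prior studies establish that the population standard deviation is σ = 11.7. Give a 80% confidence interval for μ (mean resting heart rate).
(73.23, 75.17)

z-interval (σ known):
z* = 1.282 for 80% confidence

Margin of error = z* · σ/√n = 1.282 · 11.7/√238 = 0.97

CI: (74.2 - 0.97, 74.2 + 0.97) = (73.23, 75.17)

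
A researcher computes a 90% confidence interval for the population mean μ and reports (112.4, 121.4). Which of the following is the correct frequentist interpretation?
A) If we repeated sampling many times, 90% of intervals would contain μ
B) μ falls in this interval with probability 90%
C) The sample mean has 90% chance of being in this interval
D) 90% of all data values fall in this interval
A

A) Correct — this is the frequentist long-run coverage interpretation.
B) Wrong — μ is fixed; the randomness lives in the interval, not in μ.
C) Wrong — x̄ is observed and sits in the interval by construction.
D) Wrong — a CI is about the parameter μ, not individual data values.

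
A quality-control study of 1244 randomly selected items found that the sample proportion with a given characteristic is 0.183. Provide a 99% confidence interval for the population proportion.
(0.155, 0.211)

Proportion CI:
SE = √(p̂(1-p̂)/n) = √(0.183 · 0.817 / 1244) = 0.01096

z* = 2.576
Margin = z* · SE = 2.576 · 0.01096 = 0.0282

CI: 0.183 ± 0.0282 = (0.155, 0.211)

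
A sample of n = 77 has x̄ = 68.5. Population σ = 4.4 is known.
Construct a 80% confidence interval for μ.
(67.86, 69.14)

z-interval (σ known):
z* = 1.282 for 80% confidence

Margin of error = z* · σ/√n = 1.282 · 4.4/√77 = 0.64

CI: (68.5 - 0.64, 68.5 + 0.64) = (67.86, 69.14)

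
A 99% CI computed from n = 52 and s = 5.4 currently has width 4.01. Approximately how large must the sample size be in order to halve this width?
n ≈ 208

CI width ∝ 1/√n
To reduce width by factor 2, need √n to grow by 2 → need 2² = 4 times as many samples.

Current: n = 52, width = 4.01
New: n = 208, width ≈ 1.95

Width reduced by factor of 4.01/1.95 = 2.06.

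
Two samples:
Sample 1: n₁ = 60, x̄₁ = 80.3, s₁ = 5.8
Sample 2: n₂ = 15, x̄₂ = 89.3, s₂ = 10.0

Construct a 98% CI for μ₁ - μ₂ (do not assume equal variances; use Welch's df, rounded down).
(-15.94, -2.06)

Difference: x̄₁ - x̄₂ = -9.00
SE = √(s₁²/n₁ + s₂²/n₂) = √(5.8²/60 + 10.0²/15) = 2.6884
df = 16.43 → 16 (Welch–Satterthwaite, rounded down)
t* = 2.583

CI: -9.00 ± 2.583 · 2.6884 = -9.00 ± 6.94 = (-15.94, -2.06)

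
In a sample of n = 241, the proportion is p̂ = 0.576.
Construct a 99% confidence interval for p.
(0.494, 0.658)

Proportion CI:
SE = √(p̂(1-p̂)/n) = √(0.576 · 0.424 / 241) = 0.03183

z* = 2.576
Margin = z* · SE = 2.576 · 0.03183 = 0.0820

CI: 0.576 ± 0.0820 = (0.494, 0.658)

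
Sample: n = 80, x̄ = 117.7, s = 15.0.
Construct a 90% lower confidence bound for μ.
μ ≥ 115.53

Lower bound (one-sided):
t* = 1.292 (one-sided for 90%)
Lower bound = x̄ - t* · s/√n = 117.7 - 1.292 · 15.0/√80 = 115.53

We are 90% confident that μ ≥ 115.53.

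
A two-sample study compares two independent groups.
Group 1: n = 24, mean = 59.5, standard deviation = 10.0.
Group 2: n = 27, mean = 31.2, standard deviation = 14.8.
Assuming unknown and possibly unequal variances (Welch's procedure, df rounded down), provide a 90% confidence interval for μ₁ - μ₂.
(22.42, 34.18)

Difference: x̄₁ - x̄₂ = 28.30
SE = √(s₁²/n₁ + s₂²/n₂) = √(10.0²/24 + 14.8²/27) = 3.5042
df = 45.88 → 45 (Welch–Satterthwaite, rounded down)
t* = 1.679

CI: 28.30 ± 1.679 · 3.5042 = 28.30 ± 5.88 = (22.42, 34.18)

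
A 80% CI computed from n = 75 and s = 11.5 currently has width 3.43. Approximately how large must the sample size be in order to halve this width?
n ≈ 300

CI width ∝ 1/√n
To reduce width by factor 2, need √n to grow by 2 → need 2² = 4 times as many samples.

Current: n = 75, width = 3.43
New: n = 300, width ≈ 1.71

Width reduced by factor of 3.43/1.71 = 2.01.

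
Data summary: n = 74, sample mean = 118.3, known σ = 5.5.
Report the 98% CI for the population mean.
(116.81, 119.79)

z-interval (σ known):
z* = 2.326 for 98% confidence

Margin of error = z* · σ/√n = 2.326 · 5.5/√74 = 1.49

CI: (118.3 - 1.49, 118.3 + 1.49) = (116.81, 119.79)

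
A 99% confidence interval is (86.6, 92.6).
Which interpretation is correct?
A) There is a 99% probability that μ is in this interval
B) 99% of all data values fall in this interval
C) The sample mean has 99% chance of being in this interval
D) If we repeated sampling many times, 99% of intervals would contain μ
D

A) Wrong — μ is fixed; the randomness lives in the interval, not in μ.
B) Wrong — a CI is about the parameter μ, not individual data values.
C) Wrong — x̄ is observed and sits in the interval by construction.
D) Correct — this is the frequentist long-run coverage interpretation.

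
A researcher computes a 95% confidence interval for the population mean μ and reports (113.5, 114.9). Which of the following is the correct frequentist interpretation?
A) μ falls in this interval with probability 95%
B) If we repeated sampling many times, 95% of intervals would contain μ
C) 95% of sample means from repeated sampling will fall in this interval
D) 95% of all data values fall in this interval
B

A) Wrong — μ is fixed; the randomness lives in the interval, not in μ.
B) Correct — this is the frequentist long-run coverage interpretation.
C) Wrong — coverage applies to intervals containing μ, not to future x̄ values.
D) Wrong — a CI is about the parameter μ, not individual data values.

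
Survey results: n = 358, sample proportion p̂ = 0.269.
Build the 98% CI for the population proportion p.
(0.214, 0.324)

Proportion CI:
SE = √(p̂(1-p̂)/n) = √(0.269 · 0.731 / 358) = 0.02344

z* = 2.326
Margin = z* · SE = 2.326 · 0.02344 = 0.0545

CI: 0.269 ± 0.0545 = (0.214, 0.324)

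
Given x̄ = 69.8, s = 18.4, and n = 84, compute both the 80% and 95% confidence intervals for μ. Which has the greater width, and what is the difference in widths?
95% CI is wider by 2.80

df = 83
80% CI: t* = 1.292, (67.21, 72.39), width = 2 · t* · s/√n = 5.19
95% CI: t* = 1.989, (65.81, 73.79), width = 2 · t* · s/√n = 7.99

The 95% CI is wider by 7.99 - 5.19 = 2.80.
Higher confidence requires a wider interval.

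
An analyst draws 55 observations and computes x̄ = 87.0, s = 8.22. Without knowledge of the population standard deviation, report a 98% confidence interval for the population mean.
(84.34, 89.66)

t-interval (σ unknown):
df = n - 1 = 54
t* = 2.397 for 98% confidence

Margin of error = t* · s/√n = 2.397 · 8.22/√55 = 2.66

CI: (84.34, 89.66)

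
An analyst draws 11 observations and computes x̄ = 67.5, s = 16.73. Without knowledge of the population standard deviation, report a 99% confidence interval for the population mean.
(51.51, 83.49)

t-interval (σ unknown):
df = n - 1 = 10
t* = 3.169 for 99% confidence

Margin of error = t* · s/√n = 3.169 · 16.73/√11 = 15.99

CI: (51.51, 83.49)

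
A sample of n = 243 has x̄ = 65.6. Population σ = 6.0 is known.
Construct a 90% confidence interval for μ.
(64.97, 66.23)

z-interval (σ known):
z* = 1.645 for 90% confidence

Margin of error = z* · σ/√n = 1.645 · 6.0/√243 = 0.63

CI: (65.6 - 0.63, 65.6 + 0.63) = (64.97, 66.23)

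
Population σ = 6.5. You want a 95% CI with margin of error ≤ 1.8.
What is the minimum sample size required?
n ≥ 51

For margin E ≤ 1.8:
n ≥ (z* · σ / E)²
n ≥ (1.960 · 6.5 / 1.8)²
n ≥ 50.09

Minimum n = 51 (rounding up)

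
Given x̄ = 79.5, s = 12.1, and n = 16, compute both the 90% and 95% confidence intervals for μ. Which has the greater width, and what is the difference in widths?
95% CI is wider by 2.28

df = 15
90% CI: t* = 1.753, (74.20, 84.80), width = 2 · t* · s/√n = 10.61
95% CI: t* = 2.131, (73.05, 85.95), width = 2 · t* · s/√n = 12.89

The 95% CI is wider by 12.89 - 10.61 = 2.28.
Higher confidence requires a wider interval.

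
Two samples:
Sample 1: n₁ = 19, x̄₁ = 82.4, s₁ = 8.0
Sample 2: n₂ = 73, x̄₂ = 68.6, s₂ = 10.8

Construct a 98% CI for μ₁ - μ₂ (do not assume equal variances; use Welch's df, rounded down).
(8.38, 19.22)

Difference: x̄₁ - x̄₂ = 13.80
SE = √(s₁²/n₁ + s₂²/n₂) = √(8.0²/19 + 10.8²/73) = 2.2285
df = 37.04 → 37 (Welch–Satterthwaite, rounded down)
t* = 2.431

CI: 13.80 ± 2.431 · 2.2285 = 13.80 ± 5.42 = (8.38, 19.22)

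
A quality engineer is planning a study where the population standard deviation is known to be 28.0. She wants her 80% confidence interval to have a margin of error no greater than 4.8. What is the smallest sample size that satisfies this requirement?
n ≥ 56

For margin E ≤ 4.8:
n ≥ (z* · σ / E)²
n ≥ (1.282 · 28.0 / 4.8)²
n ≥ 55.93

Minimum n = 56 (rounding up)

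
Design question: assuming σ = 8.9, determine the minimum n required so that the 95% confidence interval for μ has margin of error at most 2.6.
n ≥ 46

For margin E ≤ 2.6:
n ≥ (z* · σ / E)²
n ≥ (1.960 · 8.9 / 2.6)²
n ≥ 45.01

Minimum n = 46 (rounding up)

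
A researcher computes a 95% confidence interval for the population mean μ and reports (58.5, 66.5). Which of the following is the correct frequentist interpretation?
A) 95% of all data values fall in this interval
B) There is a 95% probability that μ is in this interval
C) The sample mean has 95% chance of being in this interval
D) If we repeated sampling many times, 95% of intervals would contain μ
D

A) Wrong — a CI is about the parameter μ, not individual data values.
B) Wrong — μ is fixed; the randomness lives in the interval, not in μ.
C) Wrong — x̄ is observed and sits in the interval by construction.
D) Correct — this is the frequentist long-run coverage interpretation.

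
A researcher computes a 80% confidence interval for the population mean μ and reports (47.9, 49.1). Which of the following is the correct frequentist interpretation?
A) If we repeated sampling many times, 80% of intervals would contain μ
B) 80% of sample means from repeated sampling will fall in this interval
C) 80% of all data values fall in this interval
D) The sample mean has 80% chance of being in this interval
A

A) Correct — this is the frequentist long-run coverage interpretation.
B) Wrong — coverage applies to intervals containing μ, not to future x̄ values.
C) Wrong — a CI is about the parameter μ, not individual data values.
D) Wrong — x̄ is observed and sits in the interval by construction.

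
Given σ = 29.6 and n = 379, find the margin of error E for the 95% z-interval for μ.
Margin of error = 2.98

Margin of error = z* · σ/√n
= 1.960 · 29.6/√379
= 1.960 · 29.6/19.4679
= 2.98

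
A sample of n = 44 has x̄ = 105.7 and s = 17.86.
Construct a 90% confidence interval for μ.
(101.17, 110.23)

t-interval (σ unknown):
df = n - 1 = 43
t* = 1.681 for 90% confidence

Margin of error = t* · s/√n = 1.681 · 17.86/√44 = 4.53

CI: (101.17, 110.23)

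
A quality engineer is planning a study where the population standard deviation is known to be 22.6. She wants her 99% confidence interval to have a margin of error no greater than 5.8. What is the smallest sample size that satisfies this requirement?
n ≥ 101

For margin E ≤ 5.8:
n ≥ (z* · σ / E)²
n ≥ (2.576 · 22.6 / 5.8)²
n ≥ 100.75

Minimum n = 101 (rounding up)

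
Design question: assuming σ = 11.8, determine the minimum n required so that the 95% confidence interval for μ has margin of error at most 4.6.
n ≥ 26

For margin E ≤ 4.6:
n ≥ (z* · σ / E)²
n ≥ (1.960 · 11.8 / 4.6)²
n ≥ 25.28

Minimum n = 26 (rounding up)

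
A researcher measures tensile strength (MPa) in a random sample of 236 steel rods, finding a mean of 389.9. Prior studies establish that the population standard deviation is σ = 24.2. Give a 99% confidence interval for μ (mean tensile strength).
(385.84, 393.96)

z-interval (σ known):
z* = 2.576 for 99% confidence

Margin of error = z* · σ/√n = 2.576 · 24.2/√236 = 4.06

CI: (389.9 - 4.06, 389.9 + 4.06) = (385.84, 393.96)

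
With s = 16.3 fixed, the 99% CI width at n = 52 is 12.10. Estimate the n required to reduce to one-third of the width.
n ≈ 468

CI width ∝ 1/√n
To reduce width by factor 3, need √n to grow by 3 → need 3² = 9 times as many samples.

Current: n = 52, width = 12.10
New: n = 468, width ≈ 3.90

Width reduced by factor of 12.10/3.90 = 3.10.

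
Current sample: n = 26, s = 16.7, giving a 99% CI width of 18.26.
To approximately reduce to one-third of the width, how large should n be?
n ≈ 234

CI width ∝ 1/√n
To reduce width by factor 3, need √n to grow by 3 → need 3² = 9 times as many samples.

Current: n = 26, width = 18.26
New: n = 234, width ≈ 5.67

Width reduced by factor of 18.26/5.67 = 3.22.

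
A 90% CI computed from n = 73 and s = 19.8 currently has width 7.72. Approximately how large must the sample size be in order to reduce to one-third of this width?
n ≈ 657

CI width ∝ 1/√n
To reduce width by factor 3, need √n to grow by 3 → need 3² = 9 times as many samples.

Current: n = 73, width = 7.72
New: n = 657, width ≈ 2.54

Width reduced by factor of 7.72/2.54 = 3.04.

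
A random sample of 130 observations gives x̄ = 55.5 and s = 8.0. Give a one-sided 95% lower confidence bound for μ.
μ ≥ 54.34

Lower bound (one-sided):
t* = 1.657 (one-sided for 95%)
Lower bound = x̄ - t* · s/√n = 55.5 - 1.657 · 8.0/√130 = 54.34

We are 95% confident that μ ≥ 54.34.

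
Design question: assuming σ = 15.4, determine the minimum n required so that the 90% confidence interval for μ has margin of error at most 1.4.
n ≥ 328

For margin E ≤ 1.4:
n ≥ (z* · σ / E)²
n ≥ (1.645 · 15.4 / 1.4)²
n ≥ 327.43

Minimum n = 328 (rounding up)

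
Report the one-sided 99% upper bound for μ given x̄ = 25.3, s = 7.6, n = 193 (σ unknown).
μ ≤ 26.58

Upper bound (one-sided):
t* = 2.346 (one-sided for 99%)
Upper bound = x̄ + t* · s/√n = 25.3 + 2.346 · 7.6/√193 = 26.58

We are 99% confident that μ ≤ 26.58.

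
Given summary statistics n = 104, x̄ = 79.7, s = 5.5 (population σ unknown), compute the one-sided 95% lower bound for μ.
μ ≥ 78.80

Lower bound (one-sided):
t* = 1.660 (one-sided for 95%)
Lower bound = x̄ - t* · s/√n = 79.7 - 1.660 · 5.5/√104 = 78.80

We are 95% confident that μ ≥ 78.80.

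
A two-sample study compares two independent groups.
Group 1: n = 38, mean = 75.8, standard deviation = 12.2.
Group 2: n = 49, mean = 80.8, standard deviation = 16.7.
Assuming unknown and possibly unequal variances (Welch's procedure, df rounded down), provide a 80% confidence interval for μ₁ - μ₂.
(-9.00, -1.00)

Difference: x̄₁ - x̄₂ = -5.00
SE = √(s₁²/n₁ + s₂²/n₂) = √(12.2²/38 + 16.7²/49) = 3.0998
df = 84.74 → 84 (Welch–Satterthwaite, rounded down)
t* = 1.292

CI: -5.00 ± 1.292 · 3.0998 = -5.00 ± 4.00 = (-9.00, -1.00)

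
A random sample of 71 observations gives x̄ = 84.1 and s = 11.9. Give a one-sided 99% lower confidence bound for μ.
μ ≥ 80.74

Lower bound (one-sided):
t* = 2.381 (one-sided for 99%)
Lower bound = x̄ - t* · s/√n = 84.1 - 2.381 · 11.9/√71 = 80.74

We are 99% confident that μ ≥ 80.74.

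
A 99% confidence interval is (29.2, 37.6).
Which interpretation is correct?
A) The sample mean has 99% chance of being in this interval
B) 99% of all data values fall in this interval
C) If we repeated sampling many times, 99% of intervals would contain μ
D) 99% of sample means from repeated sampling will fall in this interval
C

A) Wrong — x̄ is observed and sits in the interval by construction.
B) Wrong — a CI is about the parameter μ, not individual data values.
C) Correct — this is the frequentist long-run coverage interpretation.
D) Wrong — coverage applies to intervals containing μ, not to future x̄ values.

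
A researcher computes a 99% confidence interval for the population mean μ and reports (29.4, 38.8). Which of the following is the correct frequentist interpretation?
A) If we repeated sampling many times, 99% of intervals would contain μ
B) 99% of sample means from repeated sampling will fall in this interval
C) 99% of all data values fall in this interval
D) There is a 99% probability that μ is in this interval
A

A) Correct — this is the frequentist long-run coverage interpretation.
B) Wrong — coverage applies to intervals containing μ, not to future x̄ values.
C) Wrong — a CI is about the parameter μ, not individual data values.
D) Wrong — μ is fixed; the randomness lives in the interval, not in μ.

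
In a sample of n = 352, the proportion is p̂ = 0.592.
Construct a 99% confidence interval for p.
(0.525, 0.659)

Proportion CI:
SE = √(p̂(1-p̂)/n) = √(0.592 · 0.408 / 352) = 0.02620

z* = 2.576
Margin = z* · SE = 2.576 · 0.02620 = 0.0675

CI: 0.592 ± 0.0675 = (0.525, 0.659)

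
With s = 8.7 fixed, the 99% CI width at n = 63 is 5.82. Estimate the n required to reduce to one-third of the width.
n ≈ 567

CI width ∝ 1/√n
To reduce width by factor 3, need √n to grow by 3 → need 3² = 9 times as many samples.

Current: n = 63, width = 5.82
New: n = 567, width ≈ 1.89

Width reduced by factor of 5.82/1.89 = 3.08.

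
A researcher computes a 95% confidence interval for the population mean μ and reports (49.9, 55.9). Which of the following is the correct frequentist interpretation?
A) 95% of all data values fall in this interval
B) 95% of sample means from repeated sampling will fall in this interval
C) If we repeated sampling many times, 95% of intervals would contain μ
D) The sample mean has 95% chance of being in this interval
C

A) Wrong — a CI is about the parameter μ, not individual data values.
B) Wrong — coverage applies to intervals containing μ, not to future x̄ values.
C) Correct — this is the frequentist long-run coverage interpretation.
D) Wrong — x̄ is observed and sits in the interval by construction.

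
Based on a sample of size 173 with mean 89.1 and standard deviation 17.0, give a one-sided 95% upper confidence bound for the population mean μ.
μ ≤ 91.24

Upper bound (one-sided):
t* = 1.654 (one-sided for 95%)
Upper bound = x̄ + t* · s/√n = 89.1 + 1.654 · 17.0/√173 = 91.24

We are 95% confident that μ ≤ 91.24.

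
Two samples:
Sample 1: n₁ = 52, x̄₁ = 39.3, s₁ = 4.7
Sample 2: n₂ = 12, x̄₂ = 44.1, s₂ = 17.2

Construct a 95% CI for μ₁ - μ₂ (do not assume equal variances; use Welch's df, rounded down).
(-15.82, 6.22)

Difference: x̄₁ - x̄₂ = -4.80
SE = √(s₁²/n₁ + s₂²/n₂) = √(4.7²/52 + 17.2²/12) = 5.0078
df = 11.38 → 11 (Welch–Satterthwaite, rounded down)
t* = 2.201

CI: -4.80 ± 2.201 · 5.0078 = -4.80 ± 11.02 = (-15.82, 6.22)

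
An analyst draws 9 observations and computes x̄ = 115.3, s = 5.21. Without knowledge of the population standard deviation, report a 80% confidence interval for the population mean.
(112.87, 117.73)

t-interval (σ unknown):
df = n - 1 = 8
t* = 1.397 for 80% confidence

Margin of error = t* · s/√n = 1.397 · 5.21/√9 = 2.43

CI: (112.87, 117.73)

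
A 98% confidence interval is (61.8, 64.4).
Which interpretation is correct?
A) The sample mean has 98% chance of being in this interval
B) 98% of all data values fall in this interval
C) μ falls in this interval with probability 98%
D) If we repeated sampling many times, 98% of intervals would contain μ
D

A) Wrong — x̄ is observed and sits in the interval by construction.
B) Wrong — a CI is about the parameter μ, not individual data values.
C) Wrong — μ is fixed; the randomness lives in the interval, not in μ.
D) Correct — this is the frequentist long-run coverage interpretation.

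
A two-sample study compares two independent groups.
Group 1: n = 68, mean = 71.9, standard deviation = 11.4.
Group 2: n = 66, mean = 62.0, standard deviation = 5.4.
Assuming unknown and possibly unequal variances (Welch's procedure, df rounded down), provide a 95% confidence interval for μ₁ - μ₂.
(6.86, 12.94)

Difference: x̄₁ - x̄₂ = 9.90
SE = √(s₁²/n₁ + s₂²/n₂) = √(11.4²/68 + 5.4²/66) = 1.5339
df = 96.26 → 96 (Welch–Satterthwaite, rounded down)
t* = 1.985

CI: 9.90 ± 1.985 · 1.5339 = 9.90 ± 3.04 = (6.86, 12.94)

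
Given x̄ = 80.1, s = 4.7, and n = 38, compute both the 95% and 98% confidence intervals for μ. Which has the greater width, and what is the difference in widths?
98% CI is wider by 0.62

df = 37
95% CI: t* = 2.026, (78.56, 81.64), width = 2 · t* · s/√n = 3.09
98% CI: t* = 2.431, (78.25, 81.95), width = 2 · t* · s/√n = 3.71

The 98% CI is wider by 3.71 - 3.09 = 0.62.
Higher confidence requires a wider interval.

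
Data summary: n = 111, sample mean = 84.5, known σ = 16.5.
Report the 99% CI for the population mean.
(80.47, 88.53)

z-interval (σ known):
z* = 2.576 for 99% confidence

Margin of error = z* · σ/√n = 2.576 · 16.5/√111 = 4.03

CI: (84.5 - 4.03, 84.5 + 4.03) = (80.47, 88.53)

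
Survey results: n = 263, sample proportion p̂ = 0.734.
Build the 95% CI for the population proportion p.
(0.681, 0.787)

Proportion CI:
SE = √(p̂(1-p̂)/n) = √(0.734 · 0.266 / 263) = 0.02725

z* = 1.960
Margin = z* · SE = 1.960 · 0.02725 = 0.0534

CI: 0.734 ± 0.0534 = (0.681, 0.787)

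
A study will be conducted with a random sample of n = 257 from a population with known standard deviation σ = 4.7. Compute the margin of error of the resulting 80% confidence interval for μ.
Margin of error = 0.38

Margin of error = z* · σ/√n
= 1.282 · 4.7/√257
= 1.282 · 4.7/16.0312
= 0.38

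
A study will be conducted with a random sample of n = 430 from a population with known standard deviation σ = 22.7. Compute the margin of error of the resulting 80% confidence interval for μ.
Margin of error = 1.40

Margin of error = z* · σ/√n
= 1.282 · 22.7/√430
= 1.282 · 22.7/20.7364
= 1.40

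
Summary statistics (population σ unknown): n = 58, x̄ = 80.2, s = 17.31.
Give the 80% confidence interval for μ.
(77.25, 83.15)

t-interval (σ unknown):
df = n - 1 = 57
t* = 1.297 for 80% confidence

Margin of error = t* · s/√n = 1.297 · 17.31/√58 = 2.95

CI: (77.25, 83.15)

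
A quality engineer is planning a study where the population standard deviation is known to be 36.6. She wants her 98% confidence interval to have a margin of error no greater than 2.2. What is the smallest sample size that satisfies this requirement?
n ≥ 1498

For margin E ≤ 2.2:
n ≥ (z* · σ / E)²
n ≥ (2.326 · 36.6 / 2.2)²
n ≥ 1497.39

Minimum n = 1498 (rounding up)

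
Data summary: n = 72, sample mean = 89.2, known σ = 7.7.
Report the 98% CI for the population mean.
(87.09, 91.31)

z-interval (σ known):
z* = 2.326 for 98% confidence

Margin of error = z* · σ/√n = 2.326 · 7.7/√72 = 2.11

CI: (89.2 - 2.11, 89.2 + 2.11) = (87.09, 91.31)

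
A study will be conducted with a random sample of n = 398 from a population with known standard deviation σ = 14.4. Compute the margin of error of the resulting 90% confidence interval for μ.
Margin of error = 1.19

Margin of error = z* · σ/√n
= 1.645 · 14.4/√398
= 1.645 · 14.4/19.9499
= 1.19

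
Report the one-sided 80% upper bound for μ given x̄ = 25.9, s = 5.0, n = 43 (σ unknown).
μ ≤ 26.55

Upper bound (one-sided):
t* = 0.850 (one-sided for 80%)
Upper bound = x̄ + t* · s/√n = 25.9 + 0.850 · 5.0/√43 = 26.55

We are 80% confident that μ ≤ 26.55.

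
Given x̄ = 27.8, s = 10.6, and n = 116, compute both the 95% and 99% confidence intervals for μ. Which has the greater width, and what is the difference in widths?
99% CI is wider by 1.26

df = 115
95% CI: t* = 1.981, (25.85, 29.75), width = 2 · t* · s/√n = 3.90
99% CI: t* = 2.619, (25.22, 30.38), width = 2 · t* · s/√n = 5.16

The 99% CI is wider by 5.16 - 3.90 = 1.26.
Higher confidence requires a wider interval.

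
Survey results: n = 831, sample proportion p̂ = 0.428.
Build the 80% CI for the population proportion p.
(0.406, 0.450)

Proportion CI:
SE = √(p̂(1-p̂)/n) = √(0.428 · 0.572 / 831) = 0.01716

z* = 1.282
Margin = z* · SE = 1.282 · 0.01716 = 0.0220

CI: 0.428 ± 0.0220 = (0.406, 0.450)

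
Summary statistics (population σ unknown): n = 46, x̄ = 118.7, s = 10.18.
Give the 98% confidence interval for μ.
(115.08, 122.32)

t-interval (σ unknown):
df = n - 1 = 45
t* = 2.412 for 98% confidence

Margin of error = t* · s/√n = 2.412 · 10.18/√46 = 3.62

CI: (115.08, 122.32)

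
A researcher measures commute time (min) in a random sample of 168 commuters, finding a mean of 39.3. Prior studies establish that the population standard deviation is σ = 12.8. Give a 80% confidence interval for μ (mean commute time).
(38.03, 40.57)

z-interval (σ known):
z* = 1.282 for 80% confidence

Margin of error = z* · σ/√n = 1.282 · 12.8/√168 = 1.27

CI: (39.3 - 1.27, 39.3 + 1.27) = (38.03, 40.57)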